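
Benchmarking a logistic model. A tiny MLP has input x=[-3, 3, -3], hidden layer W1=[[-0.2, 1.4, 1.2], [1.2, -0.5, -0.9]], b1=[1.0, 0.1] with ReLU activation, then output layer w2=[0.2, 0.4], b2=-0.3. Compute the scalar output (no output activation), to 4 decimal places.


z1[0] = (-0.2)·(-3) + (1.4)·(3) + (1.2)·(-3) + 1.0 = 2.2
z1[1] = (1.2)·(-3) + (-0.5)·(3) + (-0.9)·(-3) + 0.1 = -2.3
h = ReLU(z1) = [2.2, 0.0]
output = (0.2)·(2.2) + (0.4)·(0.0) - 0.3 = 0.14

0.14


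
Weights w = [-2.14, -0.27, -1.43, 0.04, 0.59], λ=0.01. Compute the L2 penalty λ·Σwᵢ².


‖w‖₂² = (-2.14)² + (-0.27)² + (-1.43)² + (0.04)² + (0.59)²
     = 4.5796 + 0.0729 + 2.0449 + 0.0016 + 0.3481
     = 7.0471
λ·‖w‖₂² = 0.01·7.0471 = 0.070471

0.070471


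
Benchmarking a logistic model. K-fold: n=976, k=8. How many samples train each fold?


Fold size = 976/8 = 122
Training per fold = 976 - 122 = 854

854


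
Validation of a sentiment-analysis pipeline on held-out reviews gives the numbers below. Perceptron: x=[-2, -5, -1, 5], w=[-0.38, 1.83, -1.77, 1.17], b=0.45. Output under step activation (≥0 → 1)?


z = (-2)·(-0.38) + (-5)·(1.83) + (-1)·(-1.77) + (5)·(1.17) + 0.45
  = -0.32
step(z) = 0 (z<0)

0


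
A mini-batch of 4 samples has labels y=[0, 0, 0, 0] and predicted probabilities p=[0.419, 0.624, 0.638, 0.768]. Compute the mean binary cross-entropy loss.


L[0] = -ln(1-0.419) = -ln(0.581) = 0.543
L[1] = -ln(1-0.624) = -ln(0.376) = 0.9782
L[2] = -ln(1-0.638) = -ln(0.362) = 1.0161
L[3] = -ln(1-0.768) = -ln(0.232) = 1.461
mean = (0.543 + 0.9782 + 1.0161 + 1.461)/4 = 0.9996

0.9996


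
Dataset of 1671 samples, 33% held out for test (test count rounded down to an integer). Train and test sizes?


Test = ⌊1671·33/100⌋ = 551
Train = 1671 - 551 = 1120

Train: 1120, Test: 551


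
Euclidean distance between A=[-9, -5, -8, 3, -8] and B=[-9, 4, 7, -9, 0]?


d = √((-9+ 9)² + (-5-4)² + (-8-7)² + (3+ 9)² + (-8-0)²)
  = √(0 + 81 + 225 + 144 + 64)
  = √514 = 22.6716

22.6716


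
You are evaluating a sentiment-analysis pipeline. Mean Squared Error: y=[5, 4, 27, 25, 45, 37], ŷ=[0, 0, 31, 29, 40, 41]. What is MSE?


Squared errors: (5-0)²=25, (4-0)²=16, (27-31)²=16, (25-29)²=16, (45-40)²=25, (37-41)²=16
Sum = 114
MSE = 114/6 = 19

19


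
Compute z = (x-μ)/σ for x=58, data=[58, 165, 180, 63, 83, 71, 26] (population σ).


μ = 92.2857, σ = 53.382
z = (58 - 92.2857)/53.382 = -0.6423

-0.6423


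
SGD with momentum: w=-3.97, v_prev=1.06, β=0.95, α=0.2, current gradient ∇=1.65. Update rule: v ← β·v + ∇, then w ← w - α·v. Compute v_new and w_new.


v_new = 0.95·1.06 + 1.65 = 1.007 + 1.65 = 2.657
w_new = -3.97 - 0.2·2.657 = -3.97 - 0.5314 = -4.5014

v_new=2.657, w_new=-4.5014


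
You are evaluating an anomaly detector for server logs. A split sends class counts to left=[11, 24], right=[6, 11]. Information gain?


Parent = [17, 35], H_parent = 0.9118
H_left = 0.8981 (n=35), H_right = 0.9367 (n=17)
H_children = (35/52)·0.8981 + (17/52)·0.9367 = 0.9107
IG = 0.9118 - 0.9107 = 0.0011

0.0011


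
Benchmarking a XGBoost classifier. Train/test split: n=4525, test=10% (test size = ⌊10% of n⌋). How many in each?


Test = ⌊4525·10/100⌋ = 452
Train = 4525 - 452 = 4073

Train: 4073, Test: 452


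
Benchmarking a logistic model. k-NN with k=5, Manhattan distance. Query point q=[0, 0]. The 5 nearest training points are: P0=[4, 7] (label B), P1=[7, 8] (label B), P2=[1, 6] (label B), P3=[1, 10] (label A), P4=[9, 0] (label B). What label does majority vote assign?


d(q,P0) = 11  (label B)
d(q,P1) = 15  (label B)
d(q,P2) = 7  (label B)
d(q,P3) = 11  (label A)
d(q,P4) = 9  (label B)
Votes: A=1, B=4
Majority → B

B


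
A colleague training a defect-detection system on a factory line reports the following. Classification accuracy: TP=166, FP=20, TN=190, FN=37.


Accuracy = (TP+TN)/(TP+TN+FP+FN)
= (166+190)/(413)
= 356/413 = 86.2%

86.2%


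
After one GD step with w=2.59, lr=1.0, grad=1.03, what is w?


w_new = w - α·∇
= 2.59 - 1.0·1.03
= 2.59 - 1.03
= 1.56

1.56


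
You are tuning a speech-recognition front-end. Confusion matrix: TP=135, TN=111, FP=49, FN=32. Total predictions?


Total = TP + TN + FP + FN
= 135 + 111 + 49 + 32
= 327
(Predicted positive: 184, predicted negative: 143)

327


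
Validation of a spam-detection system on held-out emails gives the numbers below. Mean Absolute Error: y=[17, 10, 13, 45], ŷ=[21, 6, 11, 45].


Absolute errors: |17-21|=4, |10-6|=4, |13-11|=2, |45-45|=0
Sum = 10
MAE = 10/4 = 5/2

5/2


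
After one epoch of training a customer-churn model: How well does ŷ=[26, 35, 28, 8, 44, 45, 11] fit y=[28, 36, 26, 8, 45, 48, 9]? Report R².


ȳ = 28.5714
SS_res = Σ(y-ŷ)² = 23
SS_tot = Σ(y-ȳ)² = 1515.71
R² = 1 - SS_res/SS_tot = 1 - 0.0152 = 0.9848

0.9848


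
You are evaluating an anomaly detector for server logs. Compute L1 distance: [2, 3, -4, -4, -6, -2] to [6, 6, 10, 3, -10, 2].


d = |2-6| + |3-6| + |-4-10| + |-4-3| + |-6+ 10| + |-2-2|
  = 4 + 3 + 14 + 7 + 4 + 4
  = 36

36


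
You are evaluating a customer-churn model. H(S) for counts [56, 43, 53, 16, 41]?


Probabilities: [56/209, 43/209, 53/209, 16/209, 41/209] ≈ [0.2679, 0.2057, 0.2536, 0.0766, 0.1962]
H = -((56/209)·log₂(56/209) + (43/209)·log₂(43/209) + (53/209)·log₂(53/209) + (16/209)·log₂(16/209) + (41/209)·log₂(41/209))
  = 2.2252 bits

2.2252 bits


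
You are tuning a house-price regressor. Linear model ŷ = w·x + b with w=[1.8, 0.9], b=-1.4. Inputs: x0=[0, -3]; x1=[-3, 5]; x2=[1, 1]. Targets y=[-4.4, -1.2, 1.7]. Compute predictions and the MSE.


ŷ0 = (1.8)·(0) + (0.9)·(-3) - 1.4 = -4.1
ŷ1 = (1.8)·(-3) + (0.9)·(5) - 1.4 = -2.3
ŷ2 = (1.8)·(1) + (0.9)·(1) - 1.4 = 1.3
errors² = [0.09, 1.21, 0.16]
MSE = 1.4600/3 = 0.4867

0.4867


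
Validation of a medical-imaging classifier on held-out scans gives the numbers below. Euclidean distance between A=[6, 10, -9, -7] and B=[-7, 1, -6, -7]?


d = √((6+ 7)² + (10-1)² + (-9+ 6)² + (-7+ 7)²)
  = √(169 + 81 + 9 + 0)
  = √259 = 16.0935

16.0935


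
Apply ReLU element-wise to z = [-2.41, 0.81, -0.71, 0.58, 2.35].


ReLU(-2.41) = max(0, -2.41) = 0.0
ReLU(0.81) = max(0, 0.81) = 0.81
ReLU(-0.71) = max(0, -0.71) = 0.0
ReLU(0.58) = max(0, 0.58) = 0.58
ReLU(2.35) = max(0, 2.35) = 2.35
result = [0.0, 0.81, 0.0, 0.58, 2.35]

[0.0, 0.81, 0.0, 0.58, 2.35]


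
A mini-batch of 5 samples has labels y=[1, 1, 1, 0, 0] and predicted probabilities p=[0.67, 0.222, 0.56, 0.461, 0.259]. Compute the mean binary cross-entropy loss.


L[0] = -ln(0.67) = 0.4005
L[1] = -ln(0.222) = 1.5051
L[2] = -ln(0.56) = 0.5798
L[3] = -ln(1-0.461) = -ln(0.539) = 0.618
L[4] = -ln(1-0.259) = -ln(0.741) = 0.2998
mean = (0.4005 + 1.5051 + 0.5798 + 0.618 + 0.2998)/5 = 0.6806

0.6806


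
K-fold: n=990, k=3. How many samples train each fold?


Fold size = 990/3 = 330
Training per fold = 990 - 330 = 660

660


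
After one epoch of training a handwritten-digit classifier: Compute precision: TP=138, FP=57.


Precision = TP/(TP+FP)
= 138/(138+57)
= 138/195 = 70.77%

70.77%


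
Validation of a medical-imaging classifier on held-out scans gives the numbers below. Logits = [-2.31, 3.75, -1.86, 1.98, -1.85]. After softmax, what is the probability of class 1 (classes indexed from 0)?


Exponentials: e^-2.31=0.0993, e^3.75=42.5211, e^-1.86=0.1557, e^1.98=7.2427, e^-1.85=0.1572
Sum = 50.176
Softmax = [0.002, 0.8474, 0.0031, 0.1443, 0.0031]
p[1] = 42.5211/50.176 = 0.8474

0.8474


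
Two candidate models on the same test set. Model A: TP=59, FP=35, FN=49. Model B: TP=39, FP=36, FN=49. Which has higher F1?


Model A: P=59/94=0.6277, R=59/108=0.5463, F1=2PR/(P+R)=2TP/(2TP+FP+FN)=118/202=0.5842
Model B: P=39/75=0.52, R=39/88=0.4432, F1=2PR/(P+R)=2TP/(2TP+FP+FN)=78/163=0.4785
0.5842 > 0.4785 → Model A

Model A


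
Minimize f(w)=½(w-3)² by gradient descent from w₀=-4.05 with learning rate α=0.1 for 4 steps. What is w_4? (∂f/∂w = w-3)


step 1: grad = -4.05-3 = -7.05; w = -4.05 - 0.1·(-7.05) = -3.345
step 2: grad = -3.345-3 = -6.345; w = -3.345 - 0.1·(-6.345) = -2.7105
step 3: grad = -2.7105-3 = -5.7105; w = -2.7105 - 0.1·(-5.7105) = -2.13945
step 4: grad = -2.13945-3 = -5.13945; w = -2.13945 - 0.1·(-5.13945) = -1.625505

-1.625505


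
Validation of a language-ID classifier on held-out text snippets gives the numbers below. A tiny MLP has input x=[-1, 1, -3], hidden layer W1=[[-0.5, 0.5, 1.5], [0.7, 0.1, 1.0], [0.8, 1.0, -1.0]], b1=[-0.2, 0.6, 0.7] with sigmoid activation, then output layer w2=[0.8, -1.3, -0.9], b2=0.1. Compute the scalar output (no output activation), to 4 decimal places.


z1[0] = (-0.5)·(-1) + (0.5)·(1) + (1.5)·(-3) - 0.2 = -3.7
z1[1] = (0.7)·(-1) + (0.1)·(1) + (1.0)·(-3) + 0.6 = -3.0
z1[2] = (0.8)·(-1) + (1.0)·(1) + (-1.0)·(-3) + 0.7 = 3.9
h = sigmoid(z1) = [0.0241, 0.0474, 0.9802]
output = (0.8)·(0.0241) + (-1.3)·(0.0474) + (-0.9)·(0.9802) + 0.1 = -0.8245

-0.8245


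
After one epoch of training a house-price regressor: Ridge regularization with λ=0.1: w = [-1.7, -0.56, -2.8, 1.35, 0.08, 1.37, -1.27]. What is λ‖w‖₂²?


‖w‖₂² = (-1.7)² + (-0.56)² + (-2.8)² + (1.35)² + (0.08)² + (1.37)² + (-1.27)²
     = 2.89 + 0.3136 + 7.84 + 1.8225 + 0.0064 + 1.8769 + 1.6129
     = 16.3623
λ·‖w‖₂² = 0.1·16.3623 = 1.63623

1.63623


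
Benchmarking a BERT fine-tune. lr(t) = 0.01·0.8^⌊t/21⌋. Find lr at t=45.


n_drops = ⌊45/21⌋ = 2
lr = 0.01·0.8^2 = 0.01·0.64 = 0.0064

0.0064


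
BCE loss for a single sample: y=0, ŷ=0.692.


BCE = -[y·ln(p) + (1-y)·ln(1-p)]
= -0 - 1·ln(1-0.692)
= -ln(0.308) = 1.1777

1.1777


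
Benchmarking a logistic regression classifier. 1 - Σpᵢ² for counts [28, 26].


Probabilities: [28/54, 26/54] ≈ [0.5185, 0.4815]
Σpᵢ² = (784 + 676)/54² = 1460/2916
Gini = 1 - Σpᵢ² = 1 - 1460/2916 = 0.4993

0.4993


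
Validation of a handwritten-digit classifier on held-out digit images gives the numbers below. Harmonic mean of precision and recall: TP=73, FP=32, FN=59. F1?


Precision = 73/105 = 0.6952
Recall = 73/132 = 0.553
F1 = 2·P·R/(P+R) = 2·TP/(2·TP+FP+FN) = 146/(146+32+59) = 146/237 = 0.616

0.616


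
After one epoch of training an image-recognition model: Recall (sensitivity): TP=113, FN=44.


Recall = TP/(TP+FN)
= 113/(113+44)
= 113/157 = 71.97%

71.97%


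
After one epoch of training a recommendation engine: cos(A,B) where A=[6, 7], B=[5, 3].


A·B = 6·5 + 7·3 = 51
‖A‖ = √85 = 9.2195, ‖B‖ = √34 = 5.831
cos = 51/(√85·√34) = 51/√2890 = 0.9487

0.9487


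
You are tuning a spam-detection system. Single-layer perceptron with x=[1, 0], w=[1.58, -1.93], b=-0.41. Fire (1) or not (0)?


z = (1)·(1.58) + (0)·(-1.93) - 0.41
  = 1.17
step(z) = 1 (z≥0)

1


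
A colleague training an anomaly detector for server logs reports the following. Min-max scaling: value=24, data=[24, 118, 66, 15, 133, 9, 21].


min=9, max=133
(24-9)/(133-9) = 15/124 = 0.121

0.121


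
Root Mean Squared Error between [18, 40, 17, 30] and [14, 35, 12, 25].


MSE = 91/4 = 22.75
RMSE = √(91/4) = 4.7697

4.7697


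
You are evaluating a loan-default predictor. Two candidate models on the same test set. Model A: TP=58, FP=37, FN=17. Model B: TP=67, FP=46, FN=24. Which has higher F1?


Model A: P=58/95=0.6105, R=58/75=0.7733, F1=2PR/(P+R)=2TP/(2TP+FP+FN)=116/170=0.6824
Model B: P=67/113=0.5929, R=67/91=0.7363, F1=2PR/(P+R)=2TP/(2TP+FP+FN)=134/204=0.6569
0.6824 > 0.6569 → Model A

Model A


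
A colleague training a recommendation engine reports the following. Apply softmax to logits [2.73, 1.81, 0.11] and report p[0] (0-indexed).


Exponentials: e^2.73=15.3329, e^1.81=6.1104, e^0.11=1.1163
Sum = 22.5596
Softmax = [0.6797, 0.2709, 0.0495]
p[0] = 15.3329/22.5596 = 0.6797

0.6797


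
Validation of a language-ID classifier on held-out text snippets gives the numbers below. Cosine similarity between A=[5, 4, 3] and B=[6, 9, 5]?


A·B = 5·6 + 4·9 + 3·5 = 81
‖A‖ = √50 = 7.0711, ‖B‖ = √142 = 11.9164
cos = 81/(√50·√142) = 81/√7100 = 0.9613

0.9613


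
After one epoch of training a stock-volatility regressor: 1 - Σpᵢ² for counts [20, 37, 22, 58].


Probabilities: [20/137, 37/137, 22/137, 58/137] ≈ [0.146, 0.2701, 0.1606, 0.4234]
Σpᵢ² = (400 + 1369 + 484 + 3364)/137² = 5617/18769
Gini = 1 - Σpᵢ² = 1 - 5617/18769 = 0.7007

0.7007


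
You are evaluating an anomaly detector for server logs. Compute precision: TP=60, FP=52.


Precision = TP/(TP+FP)
= 60/(60+52)
= 60/112 = 53.57%

53.57%


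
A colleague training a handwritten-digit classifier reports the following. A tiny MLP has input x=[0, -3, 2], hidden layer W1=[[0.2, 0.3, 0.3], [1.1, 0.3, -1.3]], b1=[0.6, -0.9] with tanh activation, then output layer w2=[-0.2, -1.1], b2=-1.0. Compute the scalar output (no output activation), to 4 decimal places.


z1[0] = (0.2)·(0) + (0.3)·(-3) + (0.3)·(2) + 0.6 = 0.3
z1[1] = (1.1)·(0) + (0.3)·(-3) + (-1.3)·(2) - 0.9 = -4.4
h = tanh(z1) = [0.2913, -0.9997]
output = (-0.2)·(0.2913) + (-1.1)·(-0.9997) - 1.0 = 0.0414

0.0414


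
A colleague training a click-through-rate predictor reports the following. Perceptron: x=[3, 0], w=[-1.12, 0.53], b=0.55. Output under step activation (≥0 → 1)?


z = (3)·(-1.12) + (0)·(0.53) + 0.55
  = -2.81
step(z) = 0 (z<0)

0


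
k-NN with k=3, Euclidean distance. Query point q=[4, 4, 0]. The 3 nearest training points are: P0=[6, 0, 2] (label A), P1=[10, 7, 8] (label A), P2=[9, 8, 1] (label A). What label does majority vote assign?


d(q,P0) = 4.899  (label A)
d(q,P1) = 10.4403  (label A)
d(q,P2) = 6.4807  (label A)
Votes: A=3, B=0
Majority → A

A


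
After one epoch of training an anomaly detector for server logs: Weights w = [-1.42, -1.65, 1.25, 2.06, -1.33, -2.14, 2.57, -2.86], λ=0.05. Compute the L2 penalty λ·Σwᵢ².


‖w‖₂² = (-1.42)² + (-1.65)² + (1.25)² + (2.06)² + (-1.33)² + (-2.14)² + (2.57)² + (-2.86)²
     = 2.0164 + 2.7225 + 1.5625 + 4.2436 + 1.7689 + 4.5796 + 6.6049 + 8.1796
     = 31.678
λ·‖w‖₂² = 0.05·31.678 = 1.5839

1.5839


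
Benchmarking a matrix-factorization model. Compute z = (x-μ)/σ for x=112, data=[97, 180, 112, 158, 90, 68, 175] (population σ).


μ = 125.7143, σ = 41.4685
z = (112 - 125.7143)/41.4685 = -0.3307

-0.3307


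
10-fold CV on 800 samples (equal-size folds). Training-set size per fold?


Fold size = 800/10 = 80
Training per fold = 800 - 80 = 720

720


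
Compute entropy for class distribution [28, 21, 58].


Probabilities: [28/107, 21/107, 58/107] ≈ [0.2617, 0.1963, 0.5421]
H = -((28/107)·log₂(28/107) + (21/107)·log₂(21/107) + (58/107)·log₂(58/107))
  = 1.4461 bits

1.4461 bits


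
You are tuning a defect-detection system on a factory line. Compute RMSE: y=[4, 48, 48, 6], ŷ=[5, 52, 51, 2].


MSE = 42/4 = 10.5
RMSE = √(42/4) = 3.2404

3.2404


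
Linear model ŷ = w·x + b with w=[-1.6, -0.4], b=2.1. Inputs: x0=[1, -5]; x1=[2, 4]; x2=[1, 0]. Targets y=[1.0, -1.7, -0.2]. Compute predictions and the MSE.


ŷ0 = (-1.6)·(1) + (-0.4)·(-5) + 2.1 = 2.5
ŷ1 = (-1.6)·(2) + (-0.4)·(4) + 2.1 = -2.7
ŷ2 = (-1.6)·(1) + (-0.4)·(0) + 2.1 = 0.5
errors² = [2.25, 1.0, 0.49]
MSE = 3.7400/3 = 1.2467

1.2467


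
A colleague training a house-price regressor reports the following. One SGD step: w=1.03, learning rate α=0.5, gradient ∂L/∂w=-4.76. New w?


w_new = w - α·∇
= 1.03 - 0.5·-4.76
= 1.03 + 2.38
= 3.41

3.41


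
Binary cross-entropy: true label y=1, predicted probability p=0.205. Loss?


BCE = -[y·ln(p) + (1-y)·ln(1-p)]
= -1·ln(0.205) - 0
= -ln(0.205) = 1.5847

1.5847


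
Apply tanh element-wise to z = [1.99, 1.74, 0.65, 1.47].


tanh(1.99) = 0.9633
tanh(1.74) = 0.9402
tanh(0.65) = 0.5717
tanh(1.47) = 0.8996
result = [0.9633, 0.9402, 0.5717, 0.8996]

[0.9633, 0.9402, 0.5717, 0.8996]


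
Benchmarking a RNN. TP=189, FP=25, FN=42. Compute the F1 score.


Precision = 189/214 = 0.8832
Recall = 189/231 = 0.8182
F1 = 2·P·R/(P+R) = 2·TP/(2·TP+FP+FN) = 378/(378+25+42) = 378/445 = 0.8494

0.8494


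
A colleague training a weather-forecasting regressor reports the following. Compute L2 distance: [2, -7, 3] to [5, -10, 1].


d = √((2-5)² + (-7+ 10)² + (3-1)²)
  = √(9 + 9 + 4)
  = √22 = 4.6904

4.6904


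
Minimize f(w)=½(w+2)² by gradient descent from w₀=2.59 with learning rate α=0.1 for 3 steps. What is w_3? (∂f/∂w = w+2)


step 1: grad = 2.59+2 = 4.59; w = 2.59 - 0.1·(4.59) = 2.131
step 2: grad = 2.131+2 = 4.131; w = 2.131 - 0.1·(4.131) = 1.7179
step 3: grad = 1.7179+2 = 3.7179; w = 1.7179 - 0.1·(3.7179) = 1.34611

1.34611


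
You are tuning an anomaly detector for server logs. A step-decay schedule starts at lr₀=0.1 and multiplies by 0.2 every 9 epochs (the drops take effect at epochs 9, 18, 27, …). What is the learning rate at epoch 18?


n_drops = ⌊18/9⌋ = 2
lr = 0.1·0.2^2 = 0.1·0.04 = 0.004

0.004


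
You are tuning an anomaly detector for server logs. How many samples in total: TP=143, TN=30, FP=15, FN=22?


Total = TP + TN + FP + FN
= 143 + 30 + 15 + 22
= 210
(Predicted positive: 158, predicted negative: 52)

210


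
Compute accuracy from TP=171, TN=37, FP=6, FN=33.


Accuracy = (TP+TN)/(TP+TN+FP+FN)
= (171+37)/(247)
= 208/247 = 84.21%

84.21%


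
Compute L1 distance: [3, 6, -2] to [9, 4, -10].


d = |3-9| + |6-4| + |-2+ 10|
  = 6 + 2 + 8
  = 16

16


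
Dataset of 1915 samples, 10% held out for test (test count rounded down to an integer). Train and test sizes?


Test = ⌊1915·10/100⌋ = 191
Train = 1915 - 191 = 1724

Train: 1724, Test: 191


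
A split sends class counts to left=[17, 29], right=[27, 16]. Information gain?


Parent = [44, 45], H_parent = 0.9999
H_left = 0.9503 (n=46), H_right = 0.9523 (n=43)
H_children = (46/89)·0.9503 + (43/89)·0.9523 = 0.9513
IG = 0.9999 - 0.9513 = 0.0486

0.0486


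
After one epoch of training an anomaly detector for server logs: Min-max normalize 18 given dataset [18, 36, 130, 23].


min=18, max=130
(18-18)/(130-18) = 0/112 = 0.0

0.0


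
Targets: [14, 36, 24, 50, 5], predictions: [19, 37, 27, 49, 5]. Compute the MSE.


Squared errors: (14-19)²=25, (36-37)²=1, (24-27)²=9, (50-49)²=1, (5-5)²=0
Sum = 36
MSE = 36/5 = 36/5

36/5


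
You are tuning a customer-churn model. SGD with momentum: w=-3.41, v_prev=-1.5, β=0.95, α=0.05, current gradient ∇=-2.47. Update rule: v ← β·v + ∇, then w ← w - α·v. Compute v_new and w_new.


v_new = 0.95·-1.5 - 2.47 = -1.425 - 2.47 = -3.895
w_new = -3.41 - 0.05·-3.895 = -3.41 + 0.19475 = -3.21525

v_new=-3.895, w_new=-3.21525


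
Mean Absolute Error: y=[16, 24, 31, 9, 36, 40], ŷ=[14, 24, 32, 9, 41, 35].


Absolute errors: |16-14|=2, |24-24|=0, |31-32|=1, |9-9|=0, |36-41|=5, |40-35|=5
Sum = 13
MAE = 13/6 = 13/6

13/6


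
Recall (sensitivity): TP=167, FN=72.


Recall = TP/(TP+FN)
= 167/(167+72)
= 167/239 = 69.87%

69.87%


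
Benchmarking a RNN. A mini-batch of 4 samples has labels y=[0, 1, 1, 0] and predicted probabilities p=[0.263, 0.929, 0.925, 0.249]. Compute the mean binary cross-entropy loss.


L[0] = -ln(1-0.263) = -ln(0.737) = 0.3052
L[1] = -ln(0.929) = 0.0736
L[2] = -ln(0.925) = 0.078
L[3] = -ln(1-0.249) = -ln(0.751) = 0.2863
mean = (0.3052 + 0.0736 + 0.078 + 0.2863)/4 = 0.1858

0.1858


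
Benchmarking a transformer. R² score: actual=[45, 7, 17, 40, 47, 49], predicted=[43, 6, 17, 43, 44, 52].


ȳ = 34.1667
SS_res = Σ(y-ŷ)² = 32
SS_tot = Σ(y-ȳ)² = 1568.83
R² = 1 - SS_res/SS_tot = 1 - 0.0204 = 0.9796

0.9796


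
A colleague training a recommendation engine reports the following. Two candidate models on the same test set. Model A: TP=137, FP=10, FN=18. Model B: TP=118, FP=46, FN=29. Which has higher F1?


Model A: P=137/147=0.932, R=137/155=0.8839, F1=2PR/(P+R)=2TP/(2TP+FP+FN)=274/302=0.9073
Model B: P=118/164=0.7195, R=118/147=0.8027, F1=2PR/(P+R)=2TP/(2TP+FP+FN)=236/311=0.7588
0.9073 > 0.7588 → Model A

Model A


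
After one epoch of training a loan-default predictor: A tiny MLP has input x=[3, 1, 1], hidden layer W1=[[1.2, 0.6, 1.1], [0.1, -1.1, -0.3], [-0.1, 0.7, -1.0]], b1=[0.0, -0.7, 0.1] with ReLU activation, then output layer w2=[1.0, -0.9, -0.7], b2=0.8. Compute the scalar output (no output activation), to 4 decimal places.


z1[0] = (1.2)·(3) + (0.6)·(1) + (1.1)·(1) + 0.0 = 5.3
z1[1] = (0.1)·(3) + (-1.1)·(1) + (-0.3)·(1) - 0.7 = -1.8
z1[2] = (-0.1)·(3) + (0.7)·(1) + (-1.0)·(1) + 0.1 = -0.5
h = ReLU(z1) = [5.3, 0.0, 0.0]
output = (1.0)·(5.3) + (-0.9)·(0.0) + (-0.7)·(0.0) + 0.8 = 6.1

6.1


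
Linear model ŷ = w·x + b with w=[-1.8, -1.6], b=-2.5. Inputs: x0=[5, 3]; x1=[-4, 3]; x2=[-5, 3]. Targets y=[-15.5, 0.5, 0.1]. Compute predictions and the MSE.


ŷ0 = (-1.8)·(5) + (-1.6)·(3) - 2.5 = -16.3
ŷ1 = (-1.8)·(-4) + (-1.6)·(3) - 2.5 = -0.1
ŷ2 = (-1.8)·(-5) + (-1.6)·(3) - 2.5 = 1.7
errors² = [0.64, 0.36, 2.56]
MSE = 3.5600/3 = 1.1867

1.1867


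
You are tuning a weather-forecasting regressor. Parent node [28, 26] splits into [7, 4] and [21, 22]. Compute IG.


Parent = [28, 26], H_parent = 0.999
H_left = 0.9457 (n=11), H_right = 0.9996 (n=43)
H_children = (11/54)·0.9457 + (43/54)·0.9996 = 0.9886
IG = 0.999 - 0.9886 = 0.0104

0.0104


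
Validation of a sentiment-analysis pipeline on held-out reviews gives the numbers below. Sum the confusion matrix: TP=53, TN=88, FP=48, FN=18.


Total = TP + TN + FP + FN
= 53 + 88 + 48 + 18
= 207
(Predicted positive: 101, predicted negative: 106)

207


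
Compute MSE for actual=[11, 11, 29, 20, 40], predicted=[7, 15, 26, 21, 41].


Squared errors: (11-7)²=16, (11-15)²=16, (29-26)²=9, (20-21)²=1, (40-41)²=1
Sum = 43
MSE = 43/5 = 43/5

43/5


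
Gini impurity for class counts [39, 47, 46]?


Probabilities: [39/132, 47/132, 46/132] ≈ [0.2955, 0.3561, 0.3485]
Σpᵢ² = (1521 + 2209 + 2116)/132² = 5846/17424
Gini = 1 - Σpᵢ² = 1 - 5846/17424 = 0.6645

0.6645


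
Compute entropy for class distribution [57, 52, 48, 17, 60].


Probabilities: [57/234, 52/234, 48/234, 17/234, 60/234] ≈ [0.2436, 0.2222, 0.2051, 0.0726, 0.2564]
H = -((57/234)·log₂(57/234) + (52/234)·log₂(52/234) + (48/234)·log₂(48/234) + (17/234)·log₂(17/234) + (60/234)·log₂(60/234))
  = 2.2256 bits

2.2256 bits


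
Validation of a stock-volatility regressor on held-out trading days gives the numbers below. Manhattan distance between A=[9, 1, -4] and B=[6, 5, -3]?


d = |9-6| + |1-5| + |-4+ 3|
  = 3 + 4 + 1
  = 8

8


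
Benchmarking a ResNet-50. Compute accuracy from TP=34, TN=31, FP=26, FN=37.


Accuracy = (TP+TN)/(TP+TN+FP+FN)
= (34+31)/(128)
= 65/128 = 50.78%

50.78%


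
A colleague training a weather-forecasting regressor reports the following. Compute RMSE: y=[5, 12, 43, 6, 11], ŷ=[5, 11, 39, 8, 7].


MSE = 37/5 = 7.4
RMSE = √(37/5) = 2.7203

2.7203


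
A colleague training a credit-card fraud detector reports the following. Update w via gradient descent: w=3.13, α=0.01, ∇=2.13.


w_new = w - α·∇
= 3.13 - 0.01·2.13
= 3.13 - 0.0213
= 3.1087

3.1087


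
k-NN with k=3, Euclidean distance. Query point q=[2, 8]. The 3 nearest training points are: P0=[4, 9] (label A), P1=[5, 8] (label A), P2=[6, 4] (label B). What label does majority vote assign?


d(q,P0) = 2.2361  (label A)
d(q,P1) = 3.0  (label A)
d(q,P2) = 5.6569  (label B)
Votes: A=2, B=1
Majority → A

A


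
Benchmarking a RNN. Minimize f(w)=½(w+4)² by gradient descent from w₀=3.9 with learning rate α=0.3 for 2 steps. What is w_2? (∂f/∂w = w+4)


step 1: grad = 3.9+4 = 7.9; w = 3.9 - 0.3·(7.9) = 1.53
step 2: grad = 1.53+4 = 5.53; w = 1.53 - 0.3·(5.53) = -0.129

-0.129


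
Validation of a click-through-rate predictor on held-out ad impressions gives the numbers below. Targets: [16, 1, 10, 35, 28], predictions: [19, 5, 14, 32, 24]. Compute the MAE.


Absolute errors: |16-19|=3, |1-5|=4, |10-14|=4, |35-32|=3, |28-24|=4
Sum = 18
MAE = 18/5 = 18/5

18/5


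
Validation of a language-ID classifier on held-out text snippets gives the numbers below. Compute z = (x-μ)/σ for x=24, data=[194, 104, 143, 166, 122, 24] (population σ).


μ = 125.5, σ = 53.8756
z = (24 - 125.5)/53.8756 = -1.884

-1.884


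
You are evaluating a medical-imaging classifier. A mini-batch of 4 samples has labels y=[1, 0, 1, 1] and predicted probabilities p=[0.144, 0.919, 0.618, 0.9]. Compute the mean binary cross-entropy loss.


L[0] = -ln(0.144) = 1.9379
L[1] = -ln(1-0.919) = -ln(0.081) = 2.5133
L[2] = -ln(0.618) = 0.4813
L[3] = -ln(0.9) = 0.1054
mean = (1.9379 + 2.5133 + 0.4813 + 0.1054)/4 = 1.2595

1.2595


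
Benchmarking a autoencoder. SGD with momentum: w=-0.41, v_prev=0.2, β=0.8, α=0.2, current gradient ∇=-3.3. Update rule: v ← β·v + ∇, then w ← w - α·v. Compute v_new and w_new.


v_new = 0.8·0.2 - 3.3 = 0.16 - 3.3 = -3.14
w_new = -0.41 - 0.2·-3.14 = -0.41 + 0.628 = 0.218

v_new=-3.14, w_new=0.218


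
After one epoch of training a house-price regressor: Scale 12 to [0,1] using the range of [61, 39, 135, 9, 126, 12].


min=9, max=135
(12-9)/(135-9) = 3/126 = 0.0238

0.0238


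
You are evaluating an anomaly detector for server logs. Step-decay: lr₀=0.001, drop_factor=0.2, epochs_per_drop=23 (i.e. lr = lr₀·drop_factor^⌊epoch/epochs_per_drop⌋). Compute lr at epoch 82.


n_drops = ⌊82/23⌋ = 3
lr = 0.001·0.2^3 = 0.001·0.008 = 0.000008

0.000008


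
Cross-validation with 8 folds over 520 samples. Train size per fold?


Fold size = 520/8 = 65
Training per fold = 520 - 65 = 455

455


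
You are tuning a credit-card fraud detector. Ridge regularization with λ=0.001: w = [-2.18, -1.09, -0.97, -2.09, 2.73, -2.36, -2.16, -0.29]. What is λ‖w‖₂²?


‖w‖₂² = (-2.18)² + (-1.09)² + (-0.97)² + (-2.09)² + (2.73)² + (-2.36)² + (-2.16)² + (-0.29)²
     = 4.7524 + 1.1881 + 0.9409 + 4.3681 + 7.4529 + 5.5696 + 4.6656 + 0.0841
     = 29.0217
λ·‖w‖₂² = 0.001·29.0217 = 0.029022

0.029022


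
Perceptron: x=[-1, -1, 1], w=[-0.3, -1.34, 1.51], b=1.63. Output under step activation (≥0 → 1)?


z = (-1)·(-0.3) + (-1)·(-1.34) + (1)·(1.51) + 1.63
  = 4.78
step(z) = 1 (z≥0)

1


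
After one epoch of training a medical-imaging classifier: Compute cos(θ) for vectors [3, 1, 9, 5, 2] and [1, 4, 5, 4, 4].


A·B = 3·1 + 1·4 + 9·5 + 5·4 + 2·4 = 80
‖A‖ = √120 = 10.9545, ‖B‖ = √74 = 8.6023
cos = 80/(√120·√74) = 80/√8880 = 0.849

0.849


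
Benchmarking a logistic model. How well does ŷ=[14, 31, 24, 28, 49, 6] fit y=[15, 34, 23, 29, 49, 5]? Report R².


ȳ = 25.8333
SS_res = Σ(y-ŷ)² = 13
SS_tot = Σ(y-ȳ)² = 1172.83
R² = 1 - SS_res/SS_tot = 1 - 0.0111 = 0.9889

0.9889


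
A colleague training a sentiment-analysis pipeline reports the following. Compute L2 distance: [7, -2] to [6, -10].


d = √((7-6)² + (-2+ 10)²)
  = √(1 + 64)
  = √65 = 8.0623

8.0623


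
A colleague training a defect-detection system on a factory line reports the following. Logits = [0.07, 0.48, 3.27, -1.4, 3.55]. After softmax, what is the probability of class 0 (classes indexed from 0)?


Exponentials: e^0.07=1.0725, e^0.48=1.6161, e^3.27=26.3113, e^-1.4=0.2466, e^3.55=34.8133
Sum = 64.0598
Softmax = [0.0167, 0.0252, 0.4107, 0.0038, 0.5434]
p[0] = 1.0725/64.0598 = 0.0167

0.0167


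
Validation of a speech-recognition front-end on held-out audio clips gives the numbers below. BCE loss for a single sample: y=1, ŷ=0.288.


BCE = -[y·ln(p) + (1-y)·ln(1-p)]
= -1·ln(0.288) - 0
= -ln(0.288) = 1.2448

1.2448


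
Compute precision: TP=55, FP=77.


Precision = TP/(TP+FP)
= 55/(55+77)
= 55/132 = 41.67%

41.67%


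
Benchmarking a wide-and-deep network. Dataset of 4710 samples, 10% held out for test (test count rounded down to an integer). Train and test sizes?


Test = ⌊4710·10/100⌋ = 471
Train = 4710 - 471 = 4239

Train: 4239, Test: 471


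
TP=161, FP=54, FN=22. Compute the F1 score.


Precision = 161/215 = 0.7488
Recall = 161/183 = 0.8798
F1 = 2·P·R/(P+R) = 2·TP/(2·TP+FP+FN) = 322/(322+54+22) = 322/398 = 0.809

0.809


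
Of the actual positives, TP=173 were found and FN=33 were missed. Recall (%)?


Recall = TP/(TP+FN)
= 173/(173+33)
= 173/206 = 83.98%

83.98%


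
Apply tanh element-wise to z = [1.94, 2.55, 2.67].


tanh(1.94) = 0.9595
tanh(2.55) = 0.9879
tanh(2.67) = 0.9905
result = [0.9595, 0.9879, 0.9905]

[0.9595, 0.9879, 0.9905]


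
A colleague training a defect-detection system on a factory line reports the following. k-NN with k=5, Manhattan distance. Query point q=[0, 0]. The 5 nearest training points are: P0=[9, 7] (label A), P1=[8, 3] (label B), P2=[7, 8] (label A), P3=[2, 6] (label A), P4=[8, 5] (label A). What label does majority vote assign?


d(q,P0) = 16  (label A)
d(q,P1) = 11  (label B)
d(q,P2) = 15  (label A)
d(q,P3) = 8  (label A)
d(q,P4) = 13  (label A)
Votes: A=4, B=1
Majority → A

A


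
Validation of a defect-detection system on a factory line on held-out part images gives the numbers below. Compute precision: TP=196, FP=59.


Precision = TP/(TP+FP)
= 196/(196+59)
= 196/255 = 76.86%

76.86%


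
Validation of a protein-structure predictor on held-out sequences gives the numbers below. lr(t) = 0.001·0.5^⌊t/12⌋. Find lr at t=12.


n_drops = ⌊12/12⌋ = 1
lr = 0.001·0.5^1 = 0.001·0.5 = 0.0005

0.0005


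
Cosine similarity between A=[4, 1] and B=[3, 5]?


A·B = 4·3 + 1·5 = 17
‖A‖ = √17 = 4.1231, ‖B‖ = √34 = 5.831
cos = 17/(√17·√34) = 17/√578 = 0.7071

0.7071


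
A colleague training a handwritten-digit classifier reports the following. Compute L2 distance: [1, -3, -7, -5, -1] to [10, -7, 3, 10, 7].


d = √((1-10)² + (-3+ 7)² + (-7-3)² + (-5-10)² + (-1-7)²)
  = √(81 + 16 + 100 + 225 + 64)
  = √486 = 22.0454

22.0454


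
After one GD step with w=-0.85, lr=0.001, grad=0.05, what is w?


w_new = w - α·∇
= -0.85 - 0.001·0.05
= -0.85 - 0.00005
= -0.85005

-0.85005


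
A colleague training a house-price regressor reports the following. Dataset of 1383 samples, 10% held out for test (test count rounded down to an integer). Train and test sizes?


Test = ⌊1383·10/100⌋ = 138
Train = 1383 - 138 = 1245

Train: 1245, Test: 138


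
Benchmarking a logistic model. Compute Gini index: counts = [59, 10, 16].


Probabilities: [59/85, 10/85, 16/85] ≈ [0.6941, 0.1176, 0.1882]
Σpᵢ² = (3481 + 100 + 256)/85² = 3837/7225
Gini = 1 - Σpᵢ² = 1 - 3837/7225 = 0.4689

0.4689


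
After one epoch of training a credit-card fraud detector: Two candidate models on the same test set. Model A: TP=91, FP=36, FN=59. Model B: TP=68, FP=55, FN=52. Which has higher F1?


Model A: P=91/127=0.7165, R=91/150=0.6067, F1=2PR/(P+R)=2TP/(2TP+FP+FN)=182/277=0.657
Model B: P=68/123=0.5528, R=68/120=0.5667, F1=2PR/(P+R)=2TP/(2TP+FP+FN)=136/243=0.5597
0.657 > 0.5597 → Model A

Model A


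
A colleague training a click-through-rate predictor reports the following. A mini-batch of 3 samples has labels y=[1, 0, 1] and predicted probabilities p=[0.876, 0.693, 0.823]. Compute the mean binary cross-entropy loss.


L[0] = -ln(0.876) = 0.1324
L[1] = -ln(1-0.693) = -ln(0.307) = 1.1809
L[2] = -ln(0.823) = 0.1948
mean = (0.1324 + 1.1809 + 0.1948)/3 = 0.5027

0.5027


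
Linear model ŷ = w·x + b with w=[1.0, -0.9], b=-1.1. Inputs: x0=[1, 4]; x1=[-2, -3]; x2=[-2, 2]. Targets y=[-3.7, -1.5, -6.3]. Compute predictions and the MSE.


ŷ0 = (1.0)·(1) + (-0.9)·(4) - 1.1 = -3.7
ŷ1 = (1.0)·(-2) + (-0.9)·(-3) - 1.1 = -0.4
ŷ2 = (1.0)·(-2) + (-0.9)·(2) - 1.1 = -4.9
errors² = [0.0, 1.21, 1.96]
MSE = 3.1700/3 = 1.0567

1.0567


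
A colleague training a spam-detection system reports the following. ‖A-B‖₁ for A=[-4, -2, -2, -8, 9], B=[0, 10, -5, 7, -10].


d = |-4-0| + |-2-10| + |-2+ 5| + |-8-7| + |9+ 10|
  = 4 + 12 + 3 + 15 + 19
  = 53

53


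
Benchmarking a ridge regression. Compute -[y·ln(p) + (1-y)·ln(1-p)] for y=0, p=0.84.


BCE = -[y·ln(p) + (1-y)·ln(1-p)]
= -0 - 1·ln(1-0.84)
= -ln(0.16) = 1.8326

1.8326


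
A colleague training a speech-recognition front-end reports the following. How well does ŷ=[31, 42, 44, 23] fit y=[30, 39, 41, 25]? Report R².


ȳ = 33.75
SS_res = Σ(y-ŷ)² = 23
SS_tot = Σ(y-ȳ)² = 170.75
R² = 1 - SS_res/SS_tot = 1 - 0.1347 = 0.8653

0.8653


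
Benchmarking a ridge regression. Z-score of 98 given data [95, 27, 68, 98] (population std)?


μ = 72, σ = 28.4868
z = (98 - 72)/28.4868 = 0.9127

0.9127


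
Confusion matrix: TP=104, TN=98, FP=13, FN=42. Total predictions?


Total = TP + TN + FP + FN
= 104 + 98 + 13 + 42
= 257
(Predicted positive: 117, predicted negative: 140)

257


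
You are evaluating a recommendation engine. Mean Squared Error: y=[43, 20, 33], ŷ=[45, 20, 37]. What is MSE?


Squared errors: (43-45)²=4, (20-20)²=0, (33-37)²=16
Sum = 20
MSE = 20/3 = 20/3

20/3


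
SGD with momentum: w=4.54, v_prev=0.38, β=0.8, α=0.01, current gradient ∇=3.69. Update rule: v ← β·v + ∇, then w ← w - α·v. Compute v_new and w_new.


v_new = 0.8·0.38 + 3.69 = 0.304 + 3.69 = 3.994
w_new = 4.54 - 0.01·3.994 = 4.54 - 0.03994 = 4.50006

v_new=3.994, w_new=4.50006


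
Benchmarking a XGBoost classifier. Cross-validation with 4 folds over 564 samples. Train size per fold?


Fold size = 564/4 = 141
Training per fold = 564 - 141 = 423

423


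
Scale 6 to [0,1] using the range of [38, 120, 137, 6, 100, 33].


min=6, max=137
(6-6)/(137-6) = 0/131 = 0.0

0.0


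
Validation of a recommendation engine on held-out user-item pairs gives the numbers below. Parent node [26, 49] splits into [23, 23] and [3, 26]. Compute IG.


Parent = [26, 49], H_parent = 0.9311
H_left = 1 (n=46), H_right = 0.4798 (n=29)
H_children = (46/75)·1 + (29/75)·0.4798 = 0.7989
IG = 0.9311 - 0.7989 = 0.1322

0.1322


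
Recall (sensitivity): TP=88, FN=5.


Recall = TP/(TP+FN)
= 88/(88+5)
= 88/93 = 94.62%

94.62%


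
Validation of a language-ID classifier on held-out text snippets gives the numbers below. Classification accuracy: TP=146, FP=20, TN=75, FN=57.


Accuracy = (TP+TN)/(TP+TN+FP+FN)
= (146+75)/(298)
= 221/298 = 74.16%

74.16%


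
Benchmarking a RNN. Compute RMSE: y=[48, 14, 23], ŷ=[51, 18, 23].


MSE = 25/3 = 8.3333
RMSE = √(25/3) = 2.8868

2.8868


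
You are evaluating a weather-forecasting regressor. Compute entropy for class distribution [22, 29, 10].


Probabilities: [22/61, 29/61, 10/61] ≈ [0.3607, 0.4754, 0.1639]
H = -((22/61)·log₂(22/61) + (29/61)·log₂(29/61) + (10/61)·log₂(10/61))
  = 1.4683 bits

1.4683 bits


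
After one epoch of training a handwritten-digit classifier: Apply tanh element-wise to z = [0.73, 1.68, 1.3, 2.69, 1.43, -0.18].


tanh(0.73) = 0.6231
tanh(1.68) = 0.9329
tanh(1.3) = 0.8617
tanh(2.69) = 0.9908
tanh(1.43) = 0.8917
tanh(-0.18) = -0.1781
result = [0.6231, 0.9329, 0.8617, 0.9908, 0.8917, -0.1781]

[0.6231, 0.9329, 0.8617, 0.9908, 0.8917, -0.1781]


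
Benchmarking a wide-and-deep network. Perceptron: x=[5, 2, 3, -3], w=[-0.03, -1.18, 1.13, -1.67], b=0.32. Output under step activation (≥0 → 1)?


z = (5)·(-0.03) + (2)·(-1.18) + (3)·(1.13) + (-3)·(-1.67) + 0.32
  = 6.21
step(z) = 1 (z≥0)

1


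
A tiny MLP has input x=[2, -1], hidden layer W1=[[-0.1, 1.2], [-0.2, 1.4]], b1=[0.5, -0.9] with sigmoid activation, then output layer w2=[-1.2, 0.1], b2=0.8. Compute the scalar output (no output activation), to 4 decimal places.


z1[0] = (-0.1)·(2) + (1.2)·(-1) + 0.5 = -0.9
z1[1] = (-0.2)·(2) + (1.4)·(-1) - 0.9 = -2.7
h = sigmoid(z1) = [0.2891, 0.063]
output = (-1.2)·(0.2891) + (0.1)·(0.063) + 0.8 = 0.4594

0.4594


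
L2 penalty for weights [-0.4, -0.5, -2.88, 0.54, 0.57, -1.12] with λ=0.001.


‖w‖₂² = (-0.4)² + (-0.5)² + (-2.88)² + (0.54)² + (0.57)² + (-1.12)²
     = 0.16 + 0.25 + 8.2944 + 0.2916 + 0.3249 + 1.2544
     = 10.5753
λ·‖w‖₂² = 0.001·10.5753 = 0.010575

0.010575


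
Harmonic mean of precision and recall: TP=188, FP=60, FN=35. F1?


Precision = 188/248 = 0.7581
Recall = 188/223 = 0.843
F1 = 2·P·R/(P+R) = 2·TP/(2·TP+FP+FN) = 376/(376+60+35) = 376/471 = 0.7983

0.7983


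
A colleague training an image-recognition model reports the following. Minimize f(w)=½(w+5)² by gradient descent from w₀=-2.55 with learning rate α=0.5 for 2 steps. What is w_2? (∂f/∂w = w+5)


step 1: grad = -2.55+5 = 2.45; w = -2.55 - 0.5·(2.45) = -3.775
step 2: grad = -3.775+5 = 1.225; w = -3.775 - 0.5·(1.225) = -4.3875

-4.3875


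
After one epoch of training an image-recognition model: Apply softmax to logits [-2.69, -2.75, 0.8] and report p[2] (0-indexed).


Exponentials: e^-2.69=0.0679, e^-2.75=0.0639, e^0.8=2.2255
Sum = 2.3573
Softmax = [0.0288, 0.0271, 0.9441]
p[2] = 2.2255/2.3573 = 0.9441

0.9441


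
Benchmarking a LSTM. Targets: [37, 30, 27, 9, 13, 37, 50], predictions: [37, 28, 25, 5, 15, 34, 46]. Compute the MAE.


Absolute errors: |37-37|=0, |30-28|=2, |27-25|=2, |9-5|=4, |13-15|=2, |37-34|=3, |50-46|=4
Sum = 17
MAE = 17/7 = 17/7

17/7


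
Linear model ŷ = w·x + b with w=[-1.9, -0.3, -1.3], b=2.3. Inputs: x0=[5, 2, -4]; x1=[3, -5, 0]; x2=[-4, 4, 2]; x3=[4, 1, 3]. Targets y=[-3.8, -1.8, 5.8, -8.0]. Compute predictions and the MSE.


ŷ0 = (-1.9)·(5) + (-0.3)·(2) + (-1.3)·(-4) + 2.3 = -2.6
ŷ1 = (-1.9)·(3) + (-0.3)·(-5) + (-1.3)·(0) + 2.3 = -1.9
ŷ2 = (-1.9)·(-4) + (-0.3)·(4) + (-1.3)·(2) + 2.3 = 6.1
ŷ3 = (-1.9)·(4) + (-0.3)·(1) + (-1.3)·(3) + 2.3 = -9.5
errors² = [1.44, 0.01, 0.09, 2.25]
MSE = 3.7900/4 = 0.9475

0.9475


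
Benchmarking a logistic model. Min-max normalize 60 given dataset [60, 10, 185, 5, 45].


min=5, max=185
(60-5)/(185-5) = 55/180 = 0.3056

0.3056


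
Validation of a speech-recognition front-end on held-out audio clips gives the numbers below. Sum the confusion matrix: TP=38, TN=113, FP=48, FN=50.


Total = TP + TN + FP + FN
= 38 + 113 + 48 + 50
= 249
(Predicted positive: 86, predicted negative: 163)

249


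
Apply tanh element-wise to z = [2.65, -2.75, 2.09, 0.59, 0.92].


tanh(2.65) = 0.9901
tanh(-2.75) = -0.9919
tanh(2.09) = 0.9699
tanh(0.59) = 0.5299
tanh(0.92) = 0.7259
result = [0.9901, -0.9919, 0.9699, 0.5299, 0.7259]

[0.9901, -0.9919, 0.9699, 0.5299, 0.7259]


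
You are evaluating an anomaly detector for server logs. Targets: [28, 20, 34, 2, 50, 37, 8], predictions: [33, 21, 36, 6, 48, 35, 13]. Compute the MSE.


Squared errors: (28-33)²=25, (20-21)²=1, (34-36)²=4, (2-6)²=16, (50-48)²=4, (37-35)²=4, (8-13)²=25
Sum = 79
MSE = 79/7 = 79/7

79/7


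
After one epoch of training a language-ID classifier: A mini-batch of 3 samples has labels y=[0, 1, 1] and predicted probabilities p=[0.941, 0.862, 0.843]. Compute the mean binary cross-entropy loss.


L[0] = -ln(1-0.941) = -ln(0.059) = 2.8302
L[1] = -ln(0.862) = 0.1485
L[2] = -ln(0.843) = 0.1708
mean = (2.8302 + 0.1485 + 0.1708)/3 = 1.0498

1.0498


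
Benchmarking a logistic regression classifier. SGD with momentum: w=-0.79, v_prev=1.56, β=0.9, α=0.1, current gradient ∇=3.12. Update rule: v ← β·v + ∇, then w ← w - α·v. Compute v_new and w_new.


v_new = 0.9·1.56 + 3.12 = 1.404 + 3.12 = 4.524
w_new = -0.79 - 0.1·4.524 = -0.79 - 0.4524 = -1.2424

v_new=4.524, w_new=-1.2424


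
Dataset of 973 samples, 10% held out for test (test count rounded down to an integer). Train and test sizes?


Test = ⌊973·10/100⌋ = 97
Train = 973 - 97 = 876

Train: 876, Test: 97
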